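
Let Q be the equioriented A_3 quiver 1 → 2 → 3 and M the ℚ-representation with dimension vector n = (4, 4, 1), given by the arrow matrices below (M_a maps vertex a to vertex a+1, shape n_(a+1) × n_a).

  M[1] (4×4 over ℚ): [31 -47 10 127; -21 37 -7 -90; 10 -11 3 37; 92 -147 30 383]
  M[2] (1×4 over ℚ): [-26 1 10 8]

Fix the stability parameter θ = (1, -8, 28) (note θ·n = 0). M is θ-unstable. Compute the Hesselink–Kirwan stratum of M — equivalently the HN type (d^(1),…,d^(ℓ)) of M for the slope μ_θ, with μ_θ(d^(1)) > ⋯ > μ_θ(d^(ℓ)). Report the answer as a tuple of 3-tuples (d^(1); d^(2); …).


Barcode: M ≅ I[1,2]^3, I[1,3]. HN layers by μ_θ (2 steps, strictly decreasing):
  μ^(1)=28; μ^(2)=-7/2

((0, 0, 1); (4, 4, 0))


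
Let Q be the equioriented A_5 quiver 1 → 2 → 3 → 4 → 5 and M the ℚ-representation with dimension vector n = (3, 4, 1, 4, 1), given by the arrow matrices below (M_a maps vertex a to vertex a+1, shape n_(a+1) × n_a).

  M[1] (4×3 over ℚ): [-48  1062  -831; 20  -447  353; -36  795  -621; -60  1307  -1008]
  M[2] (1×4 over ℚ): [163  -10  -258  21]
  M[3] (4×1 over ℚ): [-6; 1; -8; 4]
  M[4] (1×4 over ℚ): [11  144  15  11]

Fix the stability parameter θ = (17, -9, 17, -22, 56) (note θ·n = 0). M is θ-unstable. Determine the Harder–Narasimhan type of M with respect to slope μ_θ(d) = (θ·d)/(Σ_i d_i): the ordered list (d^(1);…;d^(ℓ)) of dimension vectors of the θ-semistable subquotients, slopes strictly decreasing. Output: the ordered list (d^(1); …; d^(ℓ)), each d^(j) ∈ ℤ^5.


Via rank(M_{q-1}∘⋯∘M_p): M ≅ I[1,1], I[1,2], I[1,5], I[2,2]^2, I[4,4]^3.
μ_θ-semistable layers: μ^(1)=56; μ^(2)=17; μ^(3)=4; μ^(4)=3/4; μ^(5)=-9; μ^(6)=-22

((0, 0, 0, 0, 1); (1, 0, 0, 0, 0); (1, 1, 0, 0, 0); (1, 1, 1, 1, 0); (0, 2, 0, 0, 0); (0, 0, 0, 3, 0))


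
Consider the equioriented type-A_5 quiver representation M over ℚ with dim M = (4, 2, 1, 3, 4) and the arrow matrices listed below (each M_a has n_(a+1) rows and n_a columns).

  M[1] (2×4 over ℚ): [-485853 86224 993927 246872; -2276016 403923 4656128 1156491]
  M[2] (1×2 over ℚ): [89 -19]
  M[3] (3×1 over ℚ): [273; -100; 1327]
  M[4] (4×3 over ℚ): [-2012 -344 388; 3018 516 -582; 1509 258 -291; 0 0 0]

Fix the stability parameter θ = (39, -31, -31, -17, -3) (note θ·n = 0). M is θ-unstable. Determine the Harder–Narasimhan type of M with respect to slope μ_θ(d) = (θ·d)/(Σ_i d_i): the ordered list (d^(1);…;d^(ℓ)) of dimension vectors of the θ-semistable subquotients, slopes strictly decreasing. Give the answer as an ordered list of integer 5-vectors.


Barcode: M ≅ I[1,1]^2, I[1,2], I[1,4], I[4,4], I[4,5], I[5,5]^3. HN layers by μ_θ (5 steps, strictly decreasing):
  μ^(1)=39; μ^(2)=4; μ^(3)=-3; μ^(4)=-10; μ^(5)=-17

((2, 0, 0, 0, 0); (1, 1, 0, 0, 0); (0, 0, 0, 0, 4); (1, 1, 1, 1, 0); (0, 0, 0, 2, 0))


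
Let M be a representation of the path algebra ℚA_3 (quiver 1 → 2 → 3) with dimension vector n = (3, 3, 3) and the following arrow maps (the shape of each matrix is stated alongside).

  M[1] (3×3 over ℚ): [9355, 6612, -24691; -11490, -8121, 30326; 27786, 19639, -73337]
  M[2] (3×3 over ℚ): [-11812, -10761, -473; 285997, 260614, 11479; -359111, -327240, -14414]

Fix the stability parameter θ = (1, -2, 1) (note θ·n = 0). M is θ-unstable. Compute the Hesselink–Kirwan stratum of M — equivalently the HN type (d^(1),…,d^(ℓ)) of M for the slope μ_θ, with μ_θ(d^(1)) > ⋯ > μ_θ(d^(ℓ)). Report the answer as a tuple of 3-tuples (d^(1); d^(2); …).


Interval decomposition of M: I[1,3]^3.
HN type (ℓ=2): μ^(1)=1; μ^(2)=-1/2

((0, 0, 3); (3, 3, 0))


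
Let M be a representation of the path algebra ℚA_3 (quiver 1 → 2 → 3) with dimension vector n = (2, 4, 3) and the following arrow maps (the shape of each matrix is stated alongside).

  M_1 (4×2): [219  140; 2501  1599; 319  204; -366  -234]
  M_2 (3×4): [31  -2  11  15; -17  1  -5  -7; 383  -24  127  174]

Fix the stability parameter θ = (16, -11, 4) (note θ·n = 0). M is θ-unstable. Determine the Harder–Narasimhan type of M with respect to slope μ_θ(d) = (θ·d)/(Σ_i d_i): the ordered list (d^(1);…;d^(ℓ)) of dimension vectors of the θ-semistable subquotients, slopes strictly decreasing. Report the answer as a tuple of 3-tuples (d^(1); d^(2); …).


Via rank(M_{q-1}∘⋯∘M_p): M ≅ I[1,3]^2, I[2,2], I[2,3].
μ_θ-semistable layers: μ^(1)=4; μ^(2)=5/2; μ^(3)=-11

((0, 0, 3); (2, 2, 0); (0, 2, 0))


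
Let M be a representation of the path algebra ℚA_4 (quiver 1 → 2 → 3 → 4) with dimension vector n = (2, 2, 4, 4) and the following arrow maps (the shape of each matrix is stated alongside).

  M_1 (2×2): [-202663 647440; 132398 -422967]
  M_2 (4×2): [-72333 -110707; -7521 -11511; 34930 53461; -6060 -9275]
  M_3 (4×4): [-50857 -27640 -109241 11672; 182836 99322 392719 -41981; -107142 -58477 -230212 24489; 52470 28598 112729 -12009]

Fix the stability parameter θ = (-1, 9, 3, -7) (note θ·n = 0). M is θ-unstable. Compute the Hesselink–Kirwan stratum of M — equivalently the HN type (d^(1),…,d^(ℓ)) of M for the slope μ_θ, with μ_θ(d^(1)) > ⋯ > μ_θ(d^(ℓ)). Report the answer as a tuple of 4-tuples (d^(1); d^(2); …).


Interval decomposition of M: I[1,3], I[1,4], I[3,4]^2, I[4,4].
HN type (ℓ=5): μ^(1)=6; μ^(2)=5/3; μ^(3)=-1; μ^(4)=-2; μ^(5)=-7

((0, 1, 1, 0); (0, 1, 1, 1); (2, 0, 0, 0); (0, 0, 2, 2); (0, 0, 0, 1))


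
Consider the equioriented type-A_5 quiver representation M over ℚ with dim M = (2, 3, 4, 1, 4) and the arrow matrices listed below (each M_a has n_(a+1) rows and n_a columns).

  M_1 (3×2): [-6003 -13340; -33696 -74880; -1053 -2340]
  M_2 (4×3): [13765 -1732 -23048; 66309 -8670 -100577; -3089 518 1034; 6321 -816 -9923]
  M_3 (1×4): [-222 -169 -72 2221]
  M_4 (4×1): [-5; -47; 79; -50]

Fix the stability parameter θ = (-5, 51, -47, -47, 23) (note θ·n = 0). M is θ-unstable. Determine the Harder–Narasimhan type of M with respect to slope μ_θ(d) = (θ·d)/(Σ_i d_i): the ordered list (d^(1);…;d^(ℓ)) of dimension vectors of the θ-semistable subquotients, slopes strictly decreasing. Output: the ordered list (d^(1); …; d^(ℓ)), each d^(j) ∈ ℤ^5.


Barcode: M ≅ I[1,1], I[1,3], I[2,3], I[2,5], I[3,3], I[5,5]^3. HN layers by μ_θ (5 steps, strictly decreasing):
  μ^(1)=23; μ^(2)=2; μ^(3)=-5; μ^(4)=-43/3; μ^(5)=-47

((0, 0, 0, 0, 4); (0, 2, 2, 0, 0); (2, 0, 0, 0, 0); (0, 1, 1, 1, 0); (0, 0, 1, 0, 0))


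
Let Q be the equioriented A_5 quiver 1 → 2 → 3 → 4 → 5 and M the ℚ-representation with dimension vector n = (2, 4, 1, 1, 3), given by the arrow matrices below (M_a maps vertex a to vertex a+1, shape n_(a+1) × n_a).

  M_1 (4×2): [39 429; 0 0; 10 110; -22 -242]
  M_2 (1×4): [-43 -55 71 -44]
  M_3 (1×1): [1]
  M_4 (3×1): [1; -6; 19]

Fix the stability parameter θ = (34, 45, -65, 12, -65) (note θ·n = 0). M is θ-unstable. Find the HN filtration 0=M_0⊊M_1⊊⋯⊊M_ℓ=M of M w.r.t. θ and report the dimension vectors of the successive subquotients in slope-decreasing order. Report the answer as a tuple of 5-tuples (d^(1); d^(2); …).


Interval decomposition of M: I[1,1], I[1,5], I[2,2]^3, I[5,5]^2.
HN type (ℓ=4): μ^(1)=45; μ^(2)=34; μ^(3)=-39/5; μ^(4)=-65

((0, 3, 0, 0, 0); (1, 0, 0, 0, 0); (1, 1, 1, 1, 1); (0, 0, 0, 0, 2))


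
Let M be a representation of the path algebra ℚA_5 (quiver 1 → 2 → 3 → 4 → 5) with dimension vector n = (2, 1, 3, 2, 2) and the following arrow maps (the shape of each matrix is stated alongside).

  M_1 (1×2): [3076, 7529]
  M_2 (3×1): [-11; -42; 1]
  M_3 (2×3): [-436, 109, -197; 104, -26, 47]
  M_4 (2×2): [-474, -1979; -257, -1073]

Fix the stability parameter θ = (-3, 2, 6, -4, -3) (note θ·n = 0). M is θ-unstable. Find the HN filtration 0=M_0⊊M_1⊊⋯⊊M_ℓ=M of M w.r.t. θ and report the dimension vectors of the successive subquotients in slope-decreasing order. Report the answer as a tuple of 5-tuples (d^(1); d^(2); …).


Interval decomposition of M: I[1,1], I[1,5], I[3,3], I[3,5].
HN type (ℓ=4): μ^(1)=6; μ^(2)=1/4; μ^(3)=-1/3; μ^(4)=-3

((0, 0, 1, 0, 0); (0, 1, 1, 1, 1); (0, 0, 1, 1, 1); (2, 0, 0, 0, 0))


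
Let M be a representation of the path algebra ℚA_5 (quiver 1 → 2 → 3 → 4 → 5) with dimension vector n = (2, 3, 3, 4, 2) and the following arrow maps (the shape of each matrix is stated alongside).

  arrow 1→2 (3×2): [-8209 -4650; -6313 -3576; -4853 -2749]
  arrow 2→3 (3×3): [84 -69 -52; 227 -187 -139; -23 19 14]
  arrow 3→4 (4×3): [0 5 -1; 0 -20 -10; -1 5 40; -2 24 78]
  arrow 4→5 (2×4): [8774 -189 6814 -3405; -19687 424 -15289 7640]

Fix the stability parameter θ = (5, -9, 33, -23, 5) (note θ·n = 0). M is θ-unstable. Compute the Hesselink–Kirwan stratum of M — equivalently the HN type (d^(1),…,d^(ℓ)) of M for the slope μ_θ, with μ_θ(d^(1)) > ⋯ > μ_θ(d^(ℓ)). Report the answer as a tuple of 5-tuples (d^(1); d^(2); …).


Barcode: M ≅ I[1,5]^2, I[2,4], I[4,4]. HN layers by μ_θ (4 steps, strictly decreasing):
  μ^(1)=5; μ^(2)=-2; μ^(3)=-9; μ^(4)=-23

((0, 0, 3, 3, 2); (2, 2, 0, 0, 0); (0, 1, 0, 0, 0); (0, 0, 0, 1, 0))


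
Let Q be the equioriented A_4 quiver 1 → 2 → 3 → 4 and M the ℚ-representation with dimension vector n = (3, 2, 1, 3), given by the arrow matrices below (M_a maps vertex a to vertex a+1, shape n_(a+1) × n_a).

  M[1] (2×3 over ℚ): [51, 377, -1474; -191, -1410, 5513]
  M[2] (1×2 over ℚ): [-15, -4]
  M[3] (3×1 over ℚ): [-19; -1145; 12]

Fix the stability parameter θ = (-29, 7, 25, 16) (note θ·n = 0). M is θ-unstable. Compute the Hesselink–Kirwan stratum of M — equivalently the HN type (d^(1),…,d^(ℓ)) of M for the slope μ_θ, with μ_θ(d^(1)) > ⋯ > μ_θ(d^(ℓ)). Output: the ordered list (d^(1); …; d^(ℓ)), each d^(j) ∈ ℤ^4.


Via rank(M_{q-1}∘⋯∘M_p): M ≅ I[1,1], I[1,2], I[1,4], I[4,4]^2.
μ_θ-semistable layers: μ^(1)=41/2; μ^(2)=16; μ^(3)=7; μ^(4)=-29

((0, 0, 1, 1); (0, 0, 0, 2); (0, 2, 0, 0); (3, 0, 0, 0))


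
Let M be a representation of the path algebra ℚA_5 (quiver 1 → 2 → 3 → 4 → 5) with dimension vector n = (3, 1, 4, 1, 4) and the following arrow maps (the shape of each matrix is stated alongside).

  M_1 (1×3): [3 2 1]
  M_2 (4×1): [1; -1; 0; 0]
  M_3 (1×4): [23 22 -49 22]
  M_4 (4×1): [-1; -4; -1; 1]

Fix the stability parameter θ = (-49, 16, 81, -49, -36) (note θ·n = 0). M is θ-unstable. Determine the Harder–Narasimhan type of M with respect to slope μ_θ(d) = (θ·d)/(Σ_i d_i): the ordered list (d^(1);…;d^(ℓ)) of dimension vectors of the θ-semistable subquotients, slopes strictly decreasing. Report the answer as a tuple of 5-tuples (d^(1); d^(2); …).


Barcode: M ≅ I[1,1]^2, I[1,5], I[3,3]^3, I[5,5]^3. HN layers by μ_θ (4 steps, strictly decreasing):
  μ^(1)=81; μ^(2)=3; μ^(3)=-36; μ^(4)=-49

((0, 0, 3, 0, 0); (0, 1, 1, 1, 1); (0, 0, 0, 0, 3); (3, 0, 0, 0, 0))


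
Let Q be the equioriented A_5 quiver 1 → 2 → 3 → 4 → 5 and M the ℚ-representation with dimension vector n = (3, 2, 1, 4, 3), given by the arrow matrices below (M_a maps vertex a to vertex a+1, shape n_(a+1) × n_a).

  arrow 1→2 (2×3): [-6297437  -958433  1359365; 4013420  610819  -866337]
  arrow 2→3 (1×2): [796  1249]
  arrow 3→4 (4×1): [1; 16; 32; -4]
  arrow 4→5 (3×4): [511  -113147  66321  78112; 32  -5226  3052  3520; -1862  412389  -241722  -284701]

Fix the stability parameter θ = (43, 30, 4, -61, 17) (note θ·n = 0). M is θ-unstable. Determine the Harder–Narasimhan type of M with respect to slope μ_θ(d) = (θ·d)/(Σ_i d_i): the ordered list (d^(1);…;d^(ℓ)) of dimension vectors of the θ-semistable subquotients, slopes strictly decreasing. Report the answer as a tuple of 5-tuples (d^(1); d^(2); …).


Via rank(M_{q-1}∘⋯∘M_p): M ≅ I[1,1], I[1,2], I[1,5], I[4,4], I[4,5]^2.
μ_θ-semistable layers: μ^(1)=43; μ^(2)=73/2; μ^(3)=17; μ^(4)=4; μ^(5)=-61

((1, 0, 0, 0, 0); (1, 1, 0, 0, 0); (0, 0, 0, 0, 3); (1, 1, 1, 1, 0); (0, 0, 0, 3, 0))


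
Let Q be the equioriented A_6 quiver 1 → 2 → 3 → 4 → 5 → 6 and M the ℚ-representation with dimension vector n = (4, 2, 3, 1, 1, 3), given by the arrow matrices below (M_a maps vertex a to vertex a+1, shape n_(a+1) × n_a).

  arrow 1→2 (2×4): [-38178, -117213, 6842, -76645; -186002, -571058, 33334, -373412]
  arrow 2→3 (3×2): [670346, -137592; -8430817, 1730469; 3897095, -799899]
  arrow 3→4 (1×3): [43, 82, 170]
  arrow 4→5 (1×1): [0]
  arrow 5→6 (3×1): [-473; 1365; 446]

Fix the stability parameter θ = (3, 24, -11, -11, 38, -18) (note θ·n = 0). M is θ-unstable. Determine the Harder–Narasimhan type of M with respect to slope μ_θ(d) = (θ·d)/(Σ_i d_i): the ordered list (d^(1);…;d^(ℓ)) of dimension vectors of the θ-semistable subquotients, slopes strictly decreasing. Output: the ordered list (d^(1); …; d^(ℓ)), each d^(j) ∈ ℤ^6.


Barcode: M ≅ I[1,1]^2, I[1,3], I[1,4], I[3,3], I[5,6], I[6,6]^2. HN layers by μ_θ (6 steps, strictly decreasing):
  μ^(1)=10; μ^(2)=13/2; μ^(3)=3; μ^(4)=5/4; μ^(5)=-11; μ^(6)=-18

((0, 0, 0, 0, 1, 1); (0, 1, 1, 0, 0, 0); (3, 0, 0, 0, 0, 0); (1, 1, 1, 1, 0, 0); (0, 0, 1, 0, 0, 0); (0, 0, 0, 0, 0, 2))


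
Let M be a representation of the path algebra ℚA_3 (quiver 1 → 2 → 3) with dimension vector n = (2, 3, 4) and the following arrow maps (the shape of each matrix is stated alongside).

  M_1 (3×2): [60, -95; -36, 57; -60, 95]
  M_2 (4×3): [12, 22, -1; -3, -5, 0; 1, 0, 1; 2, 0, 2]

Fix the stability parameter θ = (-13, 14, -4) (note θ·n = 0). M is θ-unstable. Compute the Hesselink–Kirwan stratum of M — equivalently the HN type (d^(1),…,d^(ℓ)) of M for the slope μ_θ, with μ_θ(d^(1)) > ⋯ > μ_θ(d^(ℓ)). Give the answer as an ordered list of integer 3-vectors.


Via rank(M_{q-1}∘⋯∘M_p): M ≅ I[1,1], I[1,3], I[2,3]^2, I[3,3].
μ_θ-semistable layers: μ^(1)=5; μ^(2)=-4; μ^(3)=-13

((0, 3, 3); (0, 0, 1); (2, 0, 0))


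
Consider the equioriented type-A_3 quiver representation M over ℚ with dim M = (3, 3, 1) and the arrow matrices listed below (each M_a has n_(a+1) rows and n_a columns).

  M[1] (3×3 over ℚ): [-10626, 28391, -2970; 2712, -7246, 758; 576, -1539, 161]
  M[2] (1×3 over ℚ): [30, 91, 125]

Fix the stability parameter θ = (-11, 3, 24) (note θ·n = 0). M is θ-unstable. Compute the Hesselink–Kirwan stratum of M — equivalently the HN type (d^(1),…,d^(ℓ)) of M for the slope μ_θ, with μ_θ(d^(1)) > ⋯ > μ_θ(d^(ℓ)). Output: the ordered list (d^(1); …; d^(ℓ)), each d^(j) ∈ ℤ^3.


Interval decomposition of M: I[1,1], I[1,2], I[1,3], I[2,2].
HN type (ℓ=3): μ^(1)=24; μ^(2)=3; μ^(3)=-11

((0, 0, 1); (0, 3, 0); (3, 0, 0))


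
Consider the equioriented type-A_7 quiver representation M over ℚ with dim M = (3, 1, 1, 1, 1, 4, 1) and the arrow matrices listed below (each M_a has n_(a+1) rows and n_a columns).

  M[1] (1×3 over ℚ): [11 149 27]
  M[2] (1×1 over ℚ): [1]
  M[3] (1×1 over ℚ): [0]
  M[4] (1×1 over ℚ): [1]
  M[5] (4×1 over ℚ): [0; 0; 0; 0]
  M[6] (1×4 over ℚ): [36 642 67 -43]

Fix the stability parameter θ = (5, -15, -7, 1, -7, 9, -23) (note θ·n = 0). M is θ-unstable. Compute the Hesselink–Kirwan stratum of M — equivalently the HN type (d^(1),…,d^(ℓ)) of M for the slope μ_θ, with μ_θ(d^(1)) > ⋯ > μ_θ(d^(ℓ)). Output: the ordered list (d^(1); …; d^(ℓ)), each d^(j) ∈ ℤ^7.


Interval decomposition of M: I[1,1]^2, I[1,3], I[4,5], I[6,6]^3, I[6,7].
HN type (ℓ=5): μ^(1)=9; μ^(2)=5; μ^(3)=-3; μ^(4)=-17/3; μ^(5)=-7

((0, 0, 0, 0, 0, 3, 0); (2, 0, 0, 0, 0, 0, 0); (0, 0, 0, 1, 1, 0, 0); (1, 1, 1, 0, 0, 0, 0); (0, 0, 0, 0, 0, 1, 1))


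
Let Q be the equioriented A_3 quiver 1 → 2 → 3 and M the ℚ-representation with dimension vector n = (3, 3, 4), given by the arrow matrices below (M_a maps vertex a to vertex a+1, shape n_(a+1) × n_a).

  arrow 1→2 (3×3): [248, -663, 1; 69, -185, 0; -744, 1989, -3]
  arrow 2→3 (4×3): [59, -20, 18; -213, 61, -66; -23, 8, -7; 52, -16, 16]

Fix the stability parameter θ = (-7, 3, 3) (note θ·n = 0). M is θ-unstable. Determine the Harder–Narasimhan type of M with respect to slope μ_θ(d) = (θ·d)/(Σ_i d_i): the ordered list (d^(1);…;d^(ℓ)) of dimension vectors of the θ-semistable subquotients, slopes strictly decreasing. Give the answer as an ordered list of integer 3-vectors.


Interval decomposition of M: I[1,1], I[1,3]^2, I[2,3], I[3,3].
HN type (ℓ=2): μ^(1)=3; μ^(2)=-7

((0, 3, 4); (3, 0, 0))


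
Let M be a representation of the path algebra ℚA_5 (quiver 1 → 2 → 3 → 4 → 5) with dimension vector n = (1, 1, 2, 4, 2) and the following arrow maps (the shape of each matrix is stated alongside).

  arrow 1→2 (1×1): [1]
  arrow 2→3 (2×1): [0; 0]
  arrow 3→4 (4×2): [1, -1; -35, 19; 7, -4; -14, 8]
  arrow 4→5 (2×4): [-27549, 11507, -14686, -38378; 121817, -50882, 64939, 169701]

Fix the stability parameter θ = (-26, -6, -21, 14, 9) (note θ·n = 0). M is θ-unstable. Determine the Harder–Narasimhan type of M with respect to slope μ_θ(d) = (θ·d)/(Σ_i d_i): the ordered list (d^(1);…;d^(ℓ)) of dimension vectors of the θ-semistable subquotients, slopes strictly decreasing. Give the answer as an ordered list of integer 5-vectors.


Interval decomposition of M: I[1,2], I[3,4], I[3,5], I[4,4], I[4,5].
HN type (ℓ=5): μ^(1)=14; μ^(2)=23/2; μ^(3)=-6; μ^(4)=-21; μ^(5)=-26

((0, 0, 0, 2, 0); (0, 0, 0, 2, 2); (0, 1, 0, 0, 0); (0, 0, 2, 0, 0); (1, 0, 0, 0, 0))


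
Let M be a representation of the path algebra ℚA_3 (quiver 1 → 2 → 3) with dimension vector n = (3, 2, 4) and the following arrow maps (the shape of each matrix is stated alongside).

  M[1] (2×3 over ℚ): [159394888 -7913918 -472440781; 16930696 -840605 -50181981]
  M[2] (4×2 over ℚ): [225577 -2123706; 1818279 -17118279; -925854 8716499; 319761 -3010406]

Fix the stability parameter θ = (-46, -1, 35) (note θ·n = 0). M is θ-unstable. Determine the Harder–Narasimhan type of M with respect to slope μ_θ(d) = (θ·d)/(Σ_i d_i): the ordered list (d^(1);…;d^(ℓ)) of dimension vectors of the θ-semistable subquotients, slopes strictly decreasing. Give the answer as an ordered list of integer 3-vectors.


Interval decomposition of M: I[1,1], I[1,3]^2, I[3,3]^2.
HN type (ℓ=3): μ^(1)=35; μ^(2)=-1; μ^(3)=-46

((0, 0, 4); (0, 2, 0); (3, 0, 0))


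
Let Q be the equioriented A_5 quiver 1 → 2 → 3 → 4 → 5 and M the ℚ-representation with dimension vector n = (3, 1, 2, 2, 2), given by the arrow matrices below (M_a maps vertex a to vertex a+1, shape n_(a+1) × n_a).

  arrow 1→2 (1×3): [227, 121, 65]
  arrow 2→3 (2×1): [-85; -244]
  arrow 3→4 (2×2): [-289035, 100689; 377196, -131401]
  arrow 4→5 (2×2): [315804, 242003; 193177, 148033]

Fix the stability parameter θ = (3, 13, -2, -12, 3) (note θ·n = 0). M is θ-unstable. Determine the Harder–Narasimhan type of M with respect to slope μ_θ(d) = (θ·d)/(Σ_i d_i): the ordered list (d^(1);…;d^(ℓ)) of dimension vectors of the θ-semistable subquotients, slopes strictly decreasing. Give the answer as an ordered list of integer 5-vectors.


Via rank(M_{q-1}∘⋯∘M_p): M ≅ I[1,1]^2, I[1,5], I[3,5].
μ_θ-semistable layers: μ^(1)=3; μ^(2)=1/2; μ^(3)=-7

((2, 0, 0, 0, 2); (1, 1, 1, 1, 0); (0, 0, 1, 1, 0))


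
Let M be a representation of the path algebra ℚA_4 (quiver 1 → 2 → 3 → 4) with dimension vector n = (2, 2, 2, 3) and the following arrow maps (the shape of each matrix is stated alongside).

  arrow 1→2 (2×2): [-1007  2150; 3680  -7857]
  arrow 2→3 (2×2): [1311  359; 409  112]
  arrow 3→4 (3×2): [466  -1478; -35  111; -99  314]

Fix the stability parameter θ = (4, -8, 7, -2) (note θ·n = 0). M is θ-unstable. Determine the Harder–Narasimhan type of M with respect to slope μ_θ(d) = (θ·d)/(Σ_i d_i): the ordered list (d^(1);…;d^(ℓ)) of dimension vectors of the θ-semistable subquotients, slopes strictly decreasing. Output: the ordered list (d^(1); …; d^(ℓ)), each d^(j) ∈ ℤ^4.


Barcode: M ≅ I[1,4]^2, I[4,4]. HN layers by μ_θ (2 steps, strictly decreasing):
  μ^(1)=5/2; μ^(2)=-2

((0, 0, 2, 2); (2, 2, 0, 1))


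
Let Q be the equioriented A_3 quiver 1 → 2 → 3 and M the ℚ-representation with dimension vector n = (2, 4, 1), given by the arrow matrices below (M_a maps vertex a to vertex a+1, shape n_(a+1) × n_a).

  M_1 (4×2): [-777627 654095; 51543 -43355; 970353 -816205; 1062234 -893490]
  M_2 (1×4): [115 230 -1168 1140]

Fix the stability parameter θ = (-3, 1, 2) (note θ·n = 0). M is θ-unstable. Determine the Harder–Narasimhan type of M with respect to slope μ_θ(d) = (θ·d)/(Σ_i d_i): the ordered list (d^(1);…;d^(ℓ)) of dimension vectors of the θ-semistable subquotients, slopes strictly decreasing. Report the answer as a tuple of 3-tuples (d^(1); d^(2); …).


Via rank(M_{q-1}∘⋯∘M_p): M ≅ I[1,1], I[1,3], I[2,2]^3.
μ_θ-semistable layers: μ^(1)=2; μ^(2)=1; μ^(3)=-3

((0, 0, 1); (0, 4, 0); (2, 0, 0))


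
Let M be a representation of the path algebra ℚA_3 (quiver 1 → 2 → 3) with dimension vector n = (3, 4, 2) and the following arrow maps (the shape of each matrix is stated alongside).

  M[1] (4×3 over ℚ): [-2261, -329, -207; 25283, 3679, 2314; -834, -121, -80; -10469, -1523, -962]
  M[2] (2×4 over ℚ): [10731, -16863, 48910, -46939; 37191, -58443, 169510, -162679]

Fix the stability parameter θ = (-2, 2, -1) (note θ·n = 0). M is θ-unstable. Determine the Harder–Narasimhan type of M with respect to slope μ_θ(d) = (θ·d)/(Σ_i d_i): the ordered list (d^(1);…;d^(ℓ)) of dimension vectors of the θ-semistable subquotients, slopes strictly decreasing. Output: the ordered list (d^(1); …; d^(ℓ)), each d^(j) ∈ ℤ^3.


Interval decomposition of M: I[1,2]^2, I[1,3], I[2,2], I[3,3].
HN type (ℓ=4): μ^(1)=2; μ^(2)=1/2; μ^(3)=-1; μ^(4)=-2

((0, 3, 0); (0, 1, 1); (0, 0, 1); (3, 0, 0))


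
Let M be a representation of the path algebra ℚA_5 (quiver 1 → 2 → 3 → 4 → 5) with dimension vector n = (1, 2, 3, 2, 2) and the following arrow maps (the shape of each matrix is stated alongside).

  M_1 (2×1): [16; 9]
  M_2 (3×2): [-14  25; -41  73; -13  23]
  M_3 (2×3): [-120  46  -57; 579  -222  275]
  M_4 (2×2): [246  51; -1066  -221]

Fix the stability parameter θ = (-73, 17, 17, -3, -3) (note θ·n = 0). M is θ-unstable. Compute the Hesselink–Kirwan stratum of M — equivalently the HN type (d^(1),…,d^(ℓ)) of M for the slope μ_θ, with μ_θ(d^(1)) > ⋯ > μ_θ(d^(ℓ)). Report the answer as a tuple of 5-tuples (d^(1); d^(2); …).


Interval decomposition of M: I[1,4], I[2,5], I[3,3], I[5,5].
HN type (ℓ=5): μ^(1)=17; μ^(2)=31/3; μ^(3)=7; μ^(4)=-3; μ^(5)=-73

((0, 0, 1, 0, 0); (0, 1, 1, 1, 0); (0, 1, 1, 1, 1); (0, 0, 0, 0, 1); (1, 0, 0, 0, 0))


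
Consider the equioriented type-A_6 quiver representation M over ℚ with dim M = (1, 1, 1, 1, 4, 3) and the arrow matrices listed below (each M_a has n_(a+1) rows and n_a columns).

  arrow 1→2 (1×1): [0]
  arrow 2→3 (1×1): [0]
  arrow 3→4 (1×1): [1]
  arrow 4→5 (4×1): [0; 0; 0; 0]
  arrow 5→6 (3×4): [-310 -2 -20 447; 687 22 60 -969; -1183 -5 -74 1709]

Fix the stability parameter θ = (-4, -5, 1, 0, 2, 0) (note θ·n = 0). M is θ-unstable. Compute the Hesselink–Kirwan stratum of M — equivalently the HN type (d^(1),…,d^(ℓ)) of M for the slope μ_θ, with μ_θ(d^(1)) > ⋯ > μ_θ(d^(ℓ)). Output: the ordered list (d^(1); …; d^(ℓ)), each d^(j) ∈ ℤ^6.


Barcode: M ≅ I[1,1], I[2,2], I[3,4], I[5,5], I[5,6]^3. HN layers by μ_θ (5 steps, strictly decreasing):
  μ^(1)=2; μ^(2)=1; μ^(3)=1/2; μ^(4)=-4; μ^(5)=-5

((0, 0, 0, 0, 1, 0); (0, 0, 0, 0, 3, 3); (0, 0, 1, 1, 0, 0); (1, 0, 0, 0, 0, 0); (0, 1, 0, 0, 0, 0))


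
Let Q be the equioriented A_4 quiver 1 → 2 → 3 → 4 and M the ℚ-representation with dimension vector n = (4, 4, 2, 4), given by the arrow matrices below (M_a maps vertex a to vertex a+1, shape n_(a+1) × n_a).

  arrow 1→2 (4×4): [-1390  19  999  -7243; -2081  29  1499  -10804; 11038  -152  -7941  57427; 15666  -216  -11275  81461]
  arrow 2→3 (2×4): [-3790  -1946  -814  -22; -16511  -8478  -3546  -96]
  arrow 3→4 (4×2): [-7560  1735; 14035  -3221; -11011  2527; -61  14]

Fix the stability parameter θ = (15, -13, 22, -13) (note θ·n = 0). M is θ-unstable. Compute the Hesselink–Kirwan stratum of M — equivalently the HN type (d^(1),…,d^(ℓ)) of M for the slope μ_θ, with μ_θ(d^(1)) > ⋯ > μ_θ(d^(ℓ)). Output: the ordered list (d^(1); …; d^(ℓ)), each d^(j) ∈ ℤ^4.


Barcode: M ≅ I[1,2]^2, I[1,4]^2, I[4,4]^2. HN layers by μ_θ (3 steps, strictly decreasing):
  μ^(1)=9/2; μ^(2)=1; μ^(3)=-13

((0, 0, 2, 2); (4, 4, 0, 0); (0, 0, 0, 2))


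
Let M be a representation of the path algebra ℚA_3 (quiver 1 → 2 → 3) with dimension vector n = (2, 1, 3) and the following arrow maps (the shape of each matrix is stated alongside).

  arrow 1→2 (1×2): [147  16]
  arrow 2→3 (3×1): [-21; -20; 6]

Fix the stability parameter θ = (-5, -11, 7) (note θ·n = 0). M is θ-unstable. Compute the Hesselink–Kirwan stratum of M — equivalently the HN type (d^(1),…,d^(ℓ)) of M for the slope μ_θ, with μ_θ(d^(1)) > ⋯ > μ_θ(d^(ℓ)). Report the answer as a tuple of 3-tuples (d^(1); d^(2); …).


Barcode: M ≅ I[1,1], I[1,3], I[3,3]^2. HN layers by μ_θ (3 steps, strictly decreasing):
  μ^(1)=7; μ^(2)=-5; μ^(3)=-8

((0, 0, 3); (1, 0, 0); (1, 1, 0))


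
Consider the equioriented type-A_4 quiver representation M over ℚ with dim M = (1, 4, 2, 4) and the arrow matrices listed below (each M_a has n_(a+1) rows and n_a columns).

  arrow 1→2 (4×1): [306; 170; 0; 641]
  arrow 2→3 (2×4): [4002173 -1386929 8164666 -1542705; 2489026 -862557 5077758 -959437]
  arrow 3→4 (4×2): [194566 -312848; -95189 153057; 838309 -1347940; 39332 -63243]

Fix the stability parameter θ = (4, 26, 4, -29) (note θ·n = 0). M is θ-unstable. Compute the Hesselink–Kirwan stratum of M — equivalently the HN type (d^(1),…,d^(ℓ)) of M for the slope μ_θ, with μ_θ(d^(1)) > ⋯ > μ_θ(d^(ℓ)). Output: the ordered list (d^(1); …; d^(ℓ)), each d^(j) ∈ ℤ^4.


Via rank(M_{q-1}∘⋯∘M_p): M ≅ I[1,4], I[2,2]^2, I[2,4], I[4,4]^2.
μ_θ-semistable layers: μ^(1)=26; μ^(2)=5/4; μ^(3)=1/3; μ^(4)=-29

((0, 2, 0, 0); (1, 1, 1, 1); (0, 1, 1, 1); (0, 0, 0, 2))


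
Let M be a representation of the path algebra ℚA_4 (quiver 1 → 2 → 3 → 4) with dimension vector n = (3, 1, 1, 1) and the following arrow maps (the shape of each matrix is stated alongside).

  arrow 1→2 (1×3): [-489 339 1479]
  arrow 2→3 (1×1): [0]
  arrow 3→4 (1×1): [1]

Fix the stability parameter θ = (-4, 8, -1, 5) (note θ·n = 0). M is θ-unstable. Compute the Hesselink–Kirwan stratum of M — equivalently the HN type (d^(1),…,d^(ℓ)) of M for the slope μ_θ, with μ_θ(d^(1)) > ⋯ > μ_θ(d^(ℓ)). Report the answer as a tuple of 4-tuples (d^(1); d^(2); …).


Via rank(M_{q-1}∘⋯∘M_p): M ≅ I[1,1]^2, I[1,2], I[3,4].
μ_θ-semistable layers: μ^(1)=8; μ^(2)=5; μ^(3)=-1; μ^(4)=-4

((0, 1, 0, 0); (0, 0, 0, 1); (0, 0, 1, 0); (3, 0, 0, 0))


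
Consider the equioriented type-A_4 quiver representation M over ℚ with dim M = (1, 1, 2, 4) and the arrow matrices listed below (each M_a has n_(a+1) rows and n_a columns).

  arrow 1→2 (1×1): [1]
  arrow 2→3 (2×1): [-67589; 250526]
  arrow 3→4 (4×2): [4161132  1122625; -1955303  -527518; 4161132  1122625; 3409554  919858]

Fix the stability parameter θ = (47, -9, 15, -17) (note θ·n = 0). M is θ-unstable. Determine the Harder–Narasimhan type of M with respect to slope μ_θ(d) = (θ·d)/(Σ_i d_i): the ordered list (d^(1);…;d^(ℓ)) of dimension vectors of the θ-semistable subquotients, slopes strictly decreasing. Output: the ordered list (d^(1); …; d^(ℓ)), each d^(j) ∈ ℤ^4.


Via rank(M_{q-1}∘⋯∘M_p): M ≅ I[1,4], I[3,4], I[4,4]^2.
μ_θ-semistable layers: μ^(1)=9; μ^(2)=-1; μ^(3)=-17

((1, 1, 1, 1); (0, 0, 1, 1); (0, 0, 0, 2))


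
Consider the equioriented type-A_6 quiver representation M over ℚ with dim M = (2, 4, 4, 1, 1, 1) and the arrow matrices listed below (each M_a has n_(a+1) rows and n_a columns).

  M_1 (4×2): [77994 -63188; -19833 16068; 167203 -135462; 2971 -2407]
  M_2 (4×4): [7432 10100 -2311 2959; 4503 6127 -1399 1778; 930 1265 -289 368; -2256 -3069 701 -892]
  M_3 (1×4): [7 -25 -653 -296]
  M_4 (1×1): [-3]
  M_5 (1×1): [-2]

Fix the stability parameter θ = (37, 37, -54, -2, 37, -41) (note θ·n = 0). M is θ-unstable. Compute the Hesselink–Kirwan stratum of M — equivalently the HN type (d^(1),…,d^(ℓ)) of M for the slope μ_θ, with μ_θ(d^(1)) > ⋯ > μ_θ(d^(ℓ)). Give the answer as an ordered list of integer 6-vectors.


Interval decomposition of M: I[1,2], I[1,6], I[2,3]^2, I[3,3].
HN type (ℓ=4): μ^(1)=37; μ^(2)=7/3; μ^(3)=-17/2; μ^(4)=-54

((1, 1, 0, 0, 0, 0); (1, 1, 1, 1, 1, 1); (0, 2, 2, 0, 0, 0); (0, 0, 1, 0, 0, 0))


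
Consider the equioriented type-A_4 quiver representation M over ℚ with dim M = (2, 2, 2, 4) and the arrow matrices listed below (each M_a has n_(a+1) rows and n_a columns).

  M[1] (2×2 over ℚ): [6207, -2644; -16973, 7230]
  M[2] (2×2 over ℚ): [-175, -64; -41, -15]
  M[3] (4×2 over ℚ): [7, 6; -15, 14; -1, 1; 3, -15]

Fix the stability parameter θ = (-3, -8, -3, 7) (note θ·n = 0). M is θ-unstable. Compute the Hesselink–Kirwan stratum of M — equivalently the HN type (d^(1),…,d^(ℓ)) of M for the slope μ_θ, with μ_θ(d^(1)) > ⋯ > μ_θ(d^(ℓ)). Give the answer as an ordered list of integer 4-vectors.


Barcode: M ≅ I[1,4]^2, I[4,4]^2. HN layers by μ_θ (3 steps, strictly decreasing):
  μ^(1)=7; μ^(2)=-3; μ^(3)=-11/2

((0, 0, 0, 4); (0, 0, 2, 0); (2, 2, 0, 0))


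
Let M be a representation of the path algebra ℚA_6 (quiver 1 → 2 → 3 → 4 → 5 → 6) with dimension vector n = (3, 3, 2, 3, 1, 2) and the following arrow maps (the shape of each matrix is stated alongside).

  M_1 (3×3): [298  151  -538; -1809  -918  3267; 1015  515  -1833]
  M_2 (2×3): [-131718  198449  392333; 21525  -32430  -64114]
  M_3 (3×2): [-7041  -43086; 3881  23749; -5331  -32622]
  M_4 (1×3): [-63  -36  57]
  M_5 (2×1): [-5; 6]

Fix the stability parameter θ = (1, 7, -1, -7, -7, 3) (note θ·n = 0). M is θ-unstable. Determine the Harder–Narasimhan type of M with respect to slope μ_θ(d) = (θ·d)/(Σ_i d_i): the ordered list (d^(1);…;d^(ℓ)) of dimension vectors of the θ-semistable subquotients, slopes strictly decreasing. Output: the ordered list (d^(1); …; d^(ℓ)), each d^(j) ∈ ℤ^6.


Interval decomposition of M: I[1,1], I[1,2], I[1,4], I[2,4], I[4,6], I[6,6].
HN type (ℓ=6): μ^(1)=7; μ^(2)=3; μ^(3)=1; μ^(4)=0; μ^(5)=-1/3; μ^(6)=-7

((0, 1, 0, 0, 0, 0); (0, 0, 0, 0, 0, 2); (2, 0, 0, 0, 0, 0); (1, 1, 1, 1, 0, 0); (0, 1, 1, 1, 0, 0); (0, 0, 0, 1, 1, 0))


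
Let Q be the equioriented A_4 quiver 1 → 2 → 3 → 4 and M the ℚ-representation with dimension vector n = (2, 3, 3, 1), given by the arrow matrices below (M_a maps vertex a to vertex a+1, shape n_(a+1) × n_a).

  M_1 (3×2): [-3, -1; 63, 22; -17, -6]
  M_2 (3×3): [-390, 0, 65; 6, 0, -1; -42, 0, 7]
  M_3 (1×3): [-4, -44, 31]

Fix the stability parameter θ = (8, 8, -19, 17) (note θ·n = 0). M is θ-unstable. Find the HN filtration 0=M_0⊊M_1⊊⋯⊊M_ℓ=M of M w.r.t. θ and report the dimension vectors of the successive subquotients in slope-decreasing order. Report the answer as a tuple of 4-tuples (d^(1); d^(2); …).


Via rank(M_{q-1}∘⋯∘M_p): M ≅ I[1,2], I[1,4], I[2,2], I[3,3]^2.
μ_θ-semistable layers: μ^(1)=17; μ^(2)=8; μ^(3)=-1; μ^(4)=-19

((0, 0, 0, 1); (1, 2, 0, 0); (1, 1, 1, 0); (0, 0, 2, 0))


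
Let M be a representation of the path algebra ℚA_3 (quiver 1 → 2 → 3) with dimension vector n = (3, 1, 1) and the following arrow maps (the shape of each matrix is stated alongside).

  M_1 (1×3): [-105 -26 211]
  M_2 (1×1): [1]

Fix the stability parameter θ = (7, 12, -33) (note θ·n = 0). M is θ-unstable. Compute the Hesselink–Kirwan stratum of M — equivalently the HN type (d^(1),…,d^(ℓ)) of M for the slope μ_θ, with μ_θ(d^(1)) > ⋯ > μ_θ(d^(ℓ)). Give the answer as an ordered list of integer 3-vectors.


Barcode: M ≅ I[1,1]^2, I[1,3]. HN layers by μ_θ (2 steps, strictly decreasing):
  μ^(1)=7; μ^(2)=-14/3

((2, 0, 0); (1, 1, 1))


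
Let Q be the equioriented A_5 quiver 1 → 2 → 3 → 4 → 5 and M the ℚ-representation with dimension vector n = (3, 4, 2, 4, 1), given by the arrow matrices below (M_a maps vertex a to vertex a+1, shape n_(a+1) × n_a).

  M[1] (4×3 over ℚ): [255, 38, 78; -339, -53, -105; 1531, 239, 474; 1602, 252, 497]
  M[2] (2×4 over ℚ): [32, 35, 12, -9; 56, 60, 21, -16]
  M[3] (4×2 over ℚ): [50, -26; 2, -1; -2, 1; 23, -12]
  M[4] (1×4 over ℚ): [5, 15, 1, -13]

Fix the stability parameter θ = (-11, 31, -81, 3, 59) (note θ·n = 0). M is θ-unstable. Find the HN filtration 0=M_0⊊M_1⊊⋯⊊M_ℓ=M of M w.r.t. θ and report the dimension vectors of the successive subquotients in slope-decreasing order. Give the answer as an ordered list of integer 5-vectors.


Barcode: M ≅ I[1,2], I[1,4], I[1,5], I[2,2], I[4,4]^2. HN layers by μ_θ (5 steps, strictly decreasing):
  μ^(1)=59; μ^(2)=31; μ^(3)=3; μ^(4)=-11; μ^(5)=-61/3

((0, 0, 0, 0, 1); (0, 2, 0, 0, 0); (0, 0, 0, 4, 0); (1, 0, 0, 0, 0); (2, 2, 2, 0, 0))


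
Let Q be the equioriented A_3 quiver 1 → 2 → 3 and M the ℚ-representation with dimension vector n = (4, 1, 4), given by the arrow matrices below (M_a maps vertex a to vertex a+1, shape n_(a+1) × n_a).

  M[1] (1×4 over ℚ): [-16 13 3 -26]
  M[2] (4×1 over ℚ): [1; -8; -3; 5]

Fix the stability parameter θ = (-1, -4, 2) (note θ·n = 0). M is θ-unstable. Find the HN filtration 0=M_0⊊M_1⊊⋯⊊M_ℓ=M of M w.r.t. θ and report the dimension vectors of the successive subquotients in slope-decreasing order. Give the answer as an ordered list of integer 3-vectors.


Via rank(M_{q-1}∘⋯∘M_p): M ≅ I[1,1]^3, I[1,3], I[3,3]^3.
μ_θ-semistable layers: μ^(1)=2; μ^(2)=-1; μ^(3)=-5/2

((0, 0, 4); (3, 0, 0); (1, 1, 0))


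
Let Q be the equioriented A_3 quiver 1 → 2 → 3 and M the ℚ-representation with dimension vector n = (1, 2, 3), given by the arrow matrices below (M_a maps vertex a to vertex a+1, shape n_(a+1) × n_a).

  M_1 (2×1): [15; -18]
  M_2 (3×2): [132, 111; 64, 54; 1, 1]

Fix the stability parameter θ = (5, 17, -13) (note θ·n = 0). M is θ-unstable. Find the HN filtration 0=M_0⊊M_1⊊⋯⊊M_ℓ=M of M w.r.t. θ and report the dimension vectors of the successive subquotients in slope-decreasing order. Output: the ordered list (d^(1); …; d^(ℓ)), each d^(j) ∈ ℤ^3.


Interval decomposition of M: I[1,3], I[2,3], I[3,3].
HN type (ℓ=3): μ^(1)=3; μ^(2)=2; μ^(3)=-13

((1, 1, 1); (0, 1, 1); (0, 0, 1))


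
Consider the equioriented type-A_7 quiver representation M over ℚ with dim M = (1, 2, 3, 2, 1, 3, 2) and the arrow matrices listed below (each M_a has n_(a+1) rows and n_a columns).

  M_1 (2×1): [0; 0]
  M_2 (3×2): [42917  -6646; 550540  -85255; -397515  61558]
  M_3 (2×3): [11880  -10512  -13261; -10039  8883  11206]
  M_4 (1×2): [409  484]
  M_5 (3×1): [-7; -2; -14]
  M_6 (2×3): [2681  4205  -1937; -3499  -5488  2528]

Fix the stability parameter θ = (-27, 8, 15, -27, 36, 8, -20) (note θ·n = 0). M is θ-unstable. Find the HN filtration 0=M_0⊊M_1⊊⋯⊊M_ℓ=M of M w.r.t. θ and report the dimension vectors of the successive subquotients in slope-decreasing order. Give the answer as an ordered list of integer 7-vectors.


Barcode: M ≅ I[1,1], I[2,4], I[2,7], I[3,3], I[6,6], I[6,7]. HN layers by μ_θ (5 steps, strictly decreasing):
  μ^(1)=15; μ^(2)=8; μ^(3)=-4/3; μ^(4)=-6; μ^(5)=-27

((0, 0, 1, 0, 0, 0, 0); (0, 0, 0, 0, 1, 2, 1); (0, 2, 2, 2, 0, 0, 0); (0, 0, 0, 0, 0, 1, 1); (1, 0, 0, 0, 0, 0, 0))


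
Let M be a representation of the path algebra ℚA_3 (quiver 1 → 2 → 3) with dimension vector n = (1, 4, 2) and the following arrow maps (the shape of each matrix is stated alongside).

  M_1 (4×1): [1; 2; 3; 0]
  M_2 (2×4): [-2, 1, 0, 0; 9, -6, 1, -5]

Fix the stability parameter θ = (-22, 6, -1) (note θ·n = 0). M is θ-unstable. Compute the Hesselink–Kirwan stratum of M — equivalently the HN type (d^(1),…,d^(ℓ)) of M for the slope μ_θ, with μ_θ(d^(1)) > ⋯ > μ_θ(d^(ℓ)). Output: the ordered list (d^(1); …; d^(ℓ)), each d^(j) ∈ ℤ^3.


Interval decomposition of M: I[1,2], I[2,2], I[2,3]^2.
HN type (ℓ=3): μ^(1)=6; μ^(2)=5/2; μ^(3)=-22

((0, 2, 0); (0, 2, 2); (1, 0, 0))


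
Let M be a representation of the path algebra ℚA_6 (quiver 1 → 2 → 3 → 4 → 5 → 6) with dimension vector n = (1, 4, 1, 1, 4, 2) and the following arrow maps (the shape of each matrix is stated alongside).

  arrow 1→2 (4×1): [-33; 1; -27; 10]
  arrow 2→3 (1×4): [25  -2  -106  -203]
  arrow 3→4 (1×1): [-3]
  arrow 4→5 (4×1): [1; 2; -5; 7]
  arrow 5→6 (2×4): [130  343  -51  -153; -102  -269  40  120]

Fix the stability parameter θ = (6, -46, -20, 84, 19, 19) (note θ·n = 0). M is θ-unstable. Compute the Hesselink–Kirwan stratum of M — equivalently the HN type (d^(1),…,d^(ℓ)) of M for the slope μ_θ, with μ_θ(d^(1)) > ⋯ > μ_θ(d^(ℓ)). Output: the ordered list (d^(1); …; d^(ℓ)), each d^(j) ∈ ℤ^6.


Via rank(M_{q-1}∘⋯∘M_p): M ≅ I[1,5], I[2,2]^3, I[5,5], I[5,6]^2.
μ_θ-semistable layers: μ^(1)=103/2; μ^(2)=19; μ^(3)=-20; μ^(4)=-46

((0, 0, 0, 1, 1, 0); (0, 0, 0, 0, 3, 2); (1, 1, 1, 0, 0, 0); (0, 3, 0, 0, 0, 0))


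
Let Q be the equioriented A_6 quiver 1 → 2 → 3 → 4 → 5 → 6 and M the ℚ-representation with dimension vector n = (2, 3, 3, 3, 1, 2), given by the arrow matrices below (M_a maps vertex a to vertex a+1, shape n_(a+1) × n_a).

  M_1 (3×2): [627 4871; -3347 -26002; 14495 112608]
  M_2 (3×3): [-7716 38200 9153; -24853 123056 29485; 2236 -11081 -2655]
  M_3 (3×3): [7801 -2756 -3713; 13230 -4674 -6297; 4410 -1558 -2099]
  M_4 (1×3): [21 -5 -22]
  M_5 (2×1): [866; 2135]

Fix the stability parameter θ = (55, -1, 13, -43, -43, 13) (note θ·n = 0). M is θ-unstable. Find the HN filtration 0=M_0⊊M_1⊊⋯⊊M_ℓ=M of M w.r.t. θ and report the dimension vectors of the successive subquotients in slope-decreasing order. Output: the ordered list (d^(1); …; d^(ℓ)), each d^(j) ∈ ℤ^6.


Via rank(M_{q-1}∘⋯∘M_p): M ≅ I[1,3], I[1,6], I[2,4], I[4,4], I[6,6].
μ_θ-semistable layers: μ^(1)=67/3; μ^(2)=13; μ^(3)=-19/5; μ^(4)=-31/3; μ^(5)=-43

((1, 1, 1, 0, 0, 0); (0, 0, 0, 0, 0, 2); (1, 1, 1, 1, 1, 0); (0, 1, 1, 1, 0, 0); (0, 0, 0, 1, 0, 0))


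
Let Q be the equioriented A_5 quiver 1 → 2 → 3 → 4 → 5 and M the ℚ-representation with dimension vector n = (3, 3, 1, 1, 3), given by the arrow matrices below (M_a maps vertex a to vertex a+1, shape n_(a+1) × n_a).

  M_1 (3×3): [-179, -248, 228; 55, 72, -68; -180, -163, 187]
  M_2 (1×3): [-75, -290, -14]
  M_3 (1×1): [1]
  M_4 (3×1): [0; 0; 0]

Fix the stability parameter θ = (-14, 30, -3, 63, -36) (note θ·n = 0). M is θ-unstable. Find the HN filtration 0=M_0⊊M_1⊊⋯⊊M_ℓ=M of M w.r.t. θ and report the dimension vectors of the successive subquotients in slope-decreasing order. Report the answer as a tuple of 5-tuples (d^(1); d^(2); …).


Barcode: M ≅ I[1,1], I[1,2], I[1,4], I[2,2], I[5,5]^3. HN layers by μ_θ (5 steps, strictly decreasing):
  μ^(1)=63; μ^(2)=30; μ^(3)=27/2; μ^(4)=-14; μ^(5)=-36

((0, 0, 0, 1, 0); (0, 2, 0, 0, 0); (0, 1, 1, 0, 0); (3, 0, 0, 0, 0); (0, 0, 0, 0, 3))


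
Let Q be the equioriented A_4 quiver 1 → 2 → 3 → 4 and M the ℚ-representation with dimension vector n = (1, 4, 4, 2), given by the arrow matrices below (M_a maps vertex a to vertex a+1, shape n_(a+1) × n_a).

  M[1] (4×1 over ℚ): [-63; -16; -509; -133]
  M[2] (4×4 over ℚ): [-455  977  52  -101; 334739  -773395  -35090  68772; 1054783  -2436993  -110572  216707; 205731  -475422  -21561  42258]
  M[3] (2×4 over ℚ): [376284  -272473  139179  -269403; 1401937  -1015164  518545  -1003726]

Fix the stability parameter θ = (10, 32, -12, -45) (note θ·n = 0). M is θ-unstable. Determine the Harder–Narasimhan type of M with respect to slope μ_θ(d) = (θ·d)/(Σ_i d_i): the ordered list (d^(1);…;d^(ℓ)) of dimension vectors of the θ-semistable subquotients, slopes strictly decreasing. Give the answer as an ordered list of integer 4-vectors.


Interval decomposition of M: I[1,4], I[2,2], I[2,3], I[2,4], I[3,3].
HN type (ℓ=5): μ^(1)=32; μ^(2)=10; μ^(3)=-15/4; μ^(4)=-25/3; μ^(5)=-12

((0, 1, 0, 0); (0, 1, 1, 0); (1, 1, 1, 1); (0, 1, 1, 1); (0, 0, 1, 0))
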